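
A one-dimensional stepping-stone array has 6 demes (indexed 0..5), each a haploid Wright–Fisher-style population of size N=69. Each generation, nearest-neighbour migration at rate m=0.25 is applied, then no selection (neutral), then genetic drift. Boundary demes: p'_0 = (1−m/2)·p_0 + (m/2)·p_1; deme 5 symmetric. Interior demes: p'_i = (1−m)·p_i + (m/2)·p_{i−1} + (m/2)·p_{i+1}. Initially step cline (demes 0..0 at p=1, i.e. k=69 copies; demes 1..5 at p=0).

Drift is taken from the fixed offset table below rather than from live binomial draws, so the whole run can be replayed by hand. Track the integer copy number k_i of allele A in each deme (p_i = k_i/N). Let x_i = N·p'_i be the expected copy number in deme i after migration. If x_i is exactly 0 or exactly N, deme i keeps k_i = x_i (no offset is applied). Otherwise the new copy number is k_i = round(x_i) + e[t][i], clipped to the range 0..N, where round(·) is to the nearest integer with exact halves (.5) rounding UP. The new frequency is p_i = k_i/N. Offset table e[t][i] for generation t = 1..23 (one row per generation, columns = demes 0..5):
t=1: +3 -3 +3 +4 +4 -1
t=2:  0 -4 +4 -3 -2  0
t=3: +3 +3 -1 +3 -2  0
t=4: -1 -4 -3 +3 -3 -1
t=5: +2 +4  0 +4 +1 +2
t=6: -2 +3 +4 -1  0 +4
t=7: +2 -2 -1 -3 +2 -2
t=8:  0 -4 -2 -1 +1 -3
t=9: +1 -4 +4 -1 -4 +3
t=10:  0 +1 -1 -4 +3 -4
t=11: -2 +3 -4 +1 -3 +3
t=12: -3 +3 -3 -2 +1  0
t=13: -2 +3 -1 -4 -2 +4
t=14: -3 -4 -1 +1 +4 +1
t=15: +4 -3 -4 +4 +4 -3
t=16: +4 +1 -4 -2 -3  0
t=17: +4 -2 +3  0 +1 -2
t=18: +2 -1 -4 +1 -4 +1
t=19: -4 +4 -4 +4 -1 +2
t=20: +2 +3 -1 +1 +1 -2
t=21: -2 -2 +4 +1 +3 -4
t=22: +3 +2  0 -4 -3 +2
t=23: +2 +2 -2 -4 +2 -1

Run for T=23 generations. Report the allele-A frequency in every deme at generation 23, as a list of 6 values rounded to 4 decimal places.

t=0: k=[69 0 0 0 0 0]
t=1: x=[60.3750 8.6250 0.0000 0.0000 0.0000 0.0000] k=[63 6 0 0 0 0]
t=2: x=[55.8750 12.3750 0.7500 0.0000 0.0000 0.0000] k=[56 8 5 0 0 0]
t=3: x=[50.0000 13.6250 4.7500 0.6250 0.0000 0.0000] k=[53 17 4 4 0 0]
t=4: x=[48.5000 19.8750 5.6250 3.5000 0.5000 0.0000] k=[48 16 3 7 0 0]
t=5: x=[44.0000 18.3750 5.1250 5.6250 0.8750 0.0000] k=[46 22 5 10 2 0]
t=6: x=[43.0000 22.8750 7.7500 8.3750 2.7500 0.2500] k=[41 26 12 7 3 4]
t=7: x=[39.1250 26.1250 13.1250 7.1250 3.6250 3.8750] k=[41 24 12 4 6 2]
t=8: x=[38.8750 24.6250 12.5000 5.2500 5.2500 2.5000] k=[39 21 11 4 6 0]
t=9: x=[36.7500 22.0000 11.3750 5.1250 5.0000 0.7500] k=[38 18 15 4 1 4]
t=10: x=[35.5000 20.1250 14.0000 5.0000 1.7500 3.6250] k=[36 21 13 1 5 0]
t=11: x=[34.1250 21.8750 12.5000 3.0000 3.8750 0.6250] k=[32 25 9 4 1 4]
t=12: x=[31.1250 23.8750 10.3750 4.2500 1.7500 3.6250] k=[28 27 7 2 3 4]
t=13: x=[27.8750 24.6250 8.8750 2.7500 3.0000 3.8750] k=[26 28 8 0 1 8]
t=14: x=[26.2500 25.2500 9.5000 1.1250 1.7500 7.1250] k=[23 21 9 2 6 8]
t=15: x=[22.7500 19.7500 9.6250 3.3750 5.7500 7.7500] k=[27 17 6 7 10 5]
t=16: x=[25.7500 16.8750 7.5000 7.2500 9.0000 5.6250] k=[30 18 4 5 6 6]
t=17: x=[28.5000 17.7500 5.8750 5.0000 5.8750 6.0000] k=[33 16 9 5 7 4]
t=18: x=[30.8750 17.2500 9.3750 5.7500 6.3750 4.3750] k=[33 16 5 7 2 5]
t=19: x=[30.8750 16.7500 6.6250 6.1250 3.0000 4.6250] k=[27 21 3 10 2 7]
t=20: x=[26.2500 19.5000 6.1250 8.1250 3.6250 6.3750] k=[28 23 5 9 5 4]
t=21: x=[27.3750 21.3750 7.7500 8.0000 5.3750 4.1250] k=[25 19 12 9 8 0]
t=22: x=[24.2500 18.8750 12.5000 9.2500 7.1250 1.0000] k=[27 21 13 5 4 3]
t=23: x=[26.2500 20.7500 13.0000 5.8750 4.0000 3.1250] k=[28 23 11 2 6 2]

[0.4058, 0.3333, 0.1594, 0.0290, 0.0870, 0.0290]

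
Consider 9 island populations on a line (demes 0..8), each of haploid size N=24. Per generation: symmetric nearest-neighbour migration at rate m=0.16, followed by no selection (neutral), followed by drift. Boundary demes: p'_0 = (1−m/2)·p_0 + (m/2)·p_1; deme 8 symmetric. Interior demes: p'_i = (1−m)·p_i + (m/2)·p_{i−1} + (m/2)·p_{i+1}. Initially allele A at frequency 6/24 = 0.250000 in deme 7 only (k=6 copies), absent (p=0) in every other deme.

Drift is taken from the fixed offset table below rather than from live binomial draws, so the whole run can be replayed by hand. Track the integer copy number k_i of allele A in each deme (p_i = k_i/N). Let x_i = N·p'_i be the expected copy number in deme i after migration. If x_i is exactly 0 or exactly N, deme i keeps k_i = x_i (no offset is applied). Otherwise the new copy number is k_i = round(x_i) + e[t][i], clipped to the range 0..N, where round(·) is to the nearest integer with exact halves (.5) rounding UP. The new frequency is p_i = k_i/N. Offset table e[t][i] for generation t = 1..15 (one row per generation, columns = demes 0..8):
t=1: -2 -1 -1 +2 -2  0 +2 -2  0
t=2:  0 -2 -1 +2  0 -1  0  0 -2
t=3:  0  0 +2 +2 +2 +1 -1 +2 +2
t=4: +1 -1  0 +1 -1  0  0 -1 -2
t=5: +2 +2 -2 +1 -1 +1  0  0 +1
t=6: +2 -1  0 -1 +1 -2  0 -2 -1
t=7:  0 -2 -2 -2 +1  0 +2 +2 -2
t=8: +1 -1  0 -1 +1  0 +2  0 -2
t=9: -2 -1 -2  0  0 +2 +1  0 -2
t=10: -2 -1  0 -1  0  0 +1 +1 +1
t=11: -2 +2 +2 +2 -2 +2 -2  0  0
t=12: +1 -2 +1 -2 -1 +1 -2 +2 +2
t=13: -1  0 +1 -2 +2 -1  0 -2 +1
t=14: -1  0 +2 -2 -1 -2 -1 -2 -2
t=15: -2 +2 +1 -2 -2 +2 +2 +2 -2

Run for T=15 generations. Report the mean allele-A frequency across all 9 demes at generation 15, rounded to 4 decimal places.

0.0787

t=0: k=[0 0 0 0 0 0 0 6 0]
t=1: x=[0.0000 0.0000 0.0000 0.0000 0.0000 0.0000 0.4800 5.0400 0.4800] k=[0 0 0 0 0 0 2 3 0]
t=2: x=[0.0000 0.0000 0.0000 0.0000 0.0000 0.1600 1.9200 2.6800 0.2400] k=[0 0 0 0 0 0 2 3 0]
t=3: x=[0.0000 0.0000 0.0000 0.0000 0.0000 0.1600 1.9200 2.6800 0.2400] k=[0 0 0 0 0 1 1 5 2]
t=4: x=[0.0000 0.0000 0.0000 0.0000 0.0800 0.9200 1.3200 4.4400 2.2400] k=[0 0 0 0 0 1 1 3 0]
t=5: x=[0.0000 0.0000 0.0000 0.0000 0.0800 0.9200 1.1600 2.6000 0.2400] k=[0 0 0 0 0 2 1 3 1]
t=6: x=[0.0000 0.0000 0.0000 0.0000 0.1600 1.7600 1.2400 2.6800 1.1600] k=[0 0 0 0 1 0 1 1 0]
t=7: x=[0.0000 0.0000 0.0000 0.0800 0.8400 0.1600 0.9200 0.9200 0.0800] k=[0 0 0 0 2 0 3 3 0]
t=8: x=[0.0000 0.0000 0.0000 0.1600 1.6800 0.4000 2.7600 2.7600 0.2400] k=[0 0 0 0 3 0 5 3 0]
t=9: x=[0.0000 0.0000 0.0000 0.2400 2.5200 0.6400 4.4400 2.9200 0.2400] k=[0 0 0 0 3 3 5 3 0]
t=10: x=[0.0000 0.0000 0.0000 0.2400 2.7600 3.1600 4.6800 2.9200 0.2400] k=[0 0 0 0 3 3 6 4 1]
t=11: x=[0.0000 0.0000 0.0000 0.2400 2.7600 3.2400 5.6000 3.9200 1.2400] k=[0 0 0 2 1 5 4 4 1]
t=12: x=[0.0000 0.0000 0.1600 1.7600 1.4000 4.6000 4.0800 3.7600 1.2400] k=[0 0 1 0 0 6 2 6 3]
t=13: x=[0.0000 0.0800 0.8400 0.0800 0.4800 5.2000 2.6400 5.4400 3.2400] k=[0 0 2 0 2 4 3 3 4]
t=14: x=[0.0000 0.1600 1.6800 0.3200 2.0000 3.7600 3.0800 3.0800 3.9200] k=[0 0 4 0 1 2 2 1 2]
t=15: x=[0.0000 0.3200 3.3600 0.4000 1.0000 1.9200 1.9200 1.1600 1.9200] k=[0 2 4 0 0 4 4 3 0]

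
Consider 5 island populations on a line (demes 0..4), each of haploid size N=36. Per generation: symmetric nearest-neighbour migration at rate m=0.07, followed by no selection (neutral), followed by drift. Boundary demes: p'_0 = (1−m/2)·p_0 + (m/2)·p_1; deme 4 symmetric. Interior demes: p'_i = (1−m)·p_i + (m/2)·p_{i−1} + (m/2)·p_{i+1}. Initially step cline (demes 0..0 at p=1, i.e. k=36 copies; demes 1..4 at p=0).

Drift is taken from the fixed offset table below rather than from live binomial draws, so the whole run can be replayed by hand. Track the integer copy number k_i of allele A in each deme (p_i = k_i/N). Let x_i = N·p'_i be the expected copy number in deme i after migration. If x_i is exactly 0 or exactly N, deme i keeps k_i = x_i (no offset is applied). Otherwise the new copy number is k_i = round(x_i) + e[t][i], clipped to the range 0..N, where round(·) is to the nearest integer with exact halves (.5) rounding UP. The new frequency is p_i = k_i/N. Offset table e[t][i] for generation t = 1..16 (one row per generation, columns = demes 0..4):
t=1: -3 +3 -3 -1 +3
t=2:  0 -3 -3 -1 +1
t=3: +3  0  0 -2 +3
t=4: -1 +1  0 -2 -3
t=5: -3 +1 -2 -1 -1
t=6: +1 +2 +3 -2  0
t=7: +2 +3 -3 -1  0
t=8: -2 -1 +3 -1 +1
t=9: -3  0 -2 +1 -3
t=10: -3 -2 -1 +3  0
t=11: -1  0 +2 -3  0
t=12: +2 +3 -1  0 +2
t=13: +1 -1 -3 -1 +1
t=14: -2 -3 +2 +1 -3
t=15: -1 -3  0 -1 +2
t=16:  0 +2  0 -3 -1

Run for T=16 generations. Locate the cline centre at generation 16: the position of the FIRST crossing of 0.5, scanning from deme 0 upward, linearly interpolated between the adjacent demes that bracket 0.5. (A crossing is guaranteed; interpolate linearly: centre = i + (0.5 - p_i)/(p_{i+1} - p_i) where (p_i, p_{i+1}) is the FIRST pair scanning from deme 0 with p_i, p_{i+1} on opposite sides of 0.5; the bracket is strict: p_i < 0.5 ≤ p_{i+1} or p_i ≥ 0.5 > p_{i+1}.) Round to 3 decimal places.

t=0: k=[36 0 0 0 0]
t=1: x=[34.7400 1.2600 0.0000 0.0000 0.0000] k=[32 4 0 0 0]
t=2: x=[31.0200 4.8400 0.1400 0.0000 0.0000] k=[31 2 0 0 0]
t=3: x=[29.9850 2.9450 0.0700 0.0000 0.0000] k=[33 3 0 0 0]
t=4: x=[31.9500 3.9450 0.1050 0.0000 0.0000] k=[31 5 0 0 0]
t=5: x=[30.0900 5.7350 0.1750 0.0000 0.0000] k=[27 7 0 0 0]
t=6: x=[26.3000 7.4550 0.2450 0.0000 0.0000] k=[27 9 3 0 0]
t=7: x=[26.3700 9.4200 3.1050 0.1050 0.0000] k=[28 12 0 0 0]
t=8: x=[27.4400 12.1400 0.4200 0.0000 0.0000] k=[25 11 3 0 0]
t=9: x=[24.5100 11.2100 3.1750 0.1050 0.0000] k=[22 11 1 1 0]
t=10: x=[21.6150 11.0350 1.3500 0.9650 0.0350] k=[19 9 0 4 0]
t=11: x=[18.6500 9.0350 0.4550 3.7200 0.1400] k=[18 9 2 1 0]
t=12: x=[17.6850 9.0700 2.2100 1.0000 0.0350] k=[20 12 1 1 2]
t=13: x=[19.7200 11.8950 1.3850 1.0350 1.9650] k=[21 11 0 0 3]
t=14: x=[20.6500 10.9650 0.3850 0.1050 2.8950] k=[19 8 2 1 0]
t=15: x=[18.6150 8.1750 2.1750 1.0000 0.0350] k=[18 5 2 0 2]
t=16: x=[17.5450 5.3500 2.0350 0.1400 1.9300] k=[18 7 2 0 1]

0.000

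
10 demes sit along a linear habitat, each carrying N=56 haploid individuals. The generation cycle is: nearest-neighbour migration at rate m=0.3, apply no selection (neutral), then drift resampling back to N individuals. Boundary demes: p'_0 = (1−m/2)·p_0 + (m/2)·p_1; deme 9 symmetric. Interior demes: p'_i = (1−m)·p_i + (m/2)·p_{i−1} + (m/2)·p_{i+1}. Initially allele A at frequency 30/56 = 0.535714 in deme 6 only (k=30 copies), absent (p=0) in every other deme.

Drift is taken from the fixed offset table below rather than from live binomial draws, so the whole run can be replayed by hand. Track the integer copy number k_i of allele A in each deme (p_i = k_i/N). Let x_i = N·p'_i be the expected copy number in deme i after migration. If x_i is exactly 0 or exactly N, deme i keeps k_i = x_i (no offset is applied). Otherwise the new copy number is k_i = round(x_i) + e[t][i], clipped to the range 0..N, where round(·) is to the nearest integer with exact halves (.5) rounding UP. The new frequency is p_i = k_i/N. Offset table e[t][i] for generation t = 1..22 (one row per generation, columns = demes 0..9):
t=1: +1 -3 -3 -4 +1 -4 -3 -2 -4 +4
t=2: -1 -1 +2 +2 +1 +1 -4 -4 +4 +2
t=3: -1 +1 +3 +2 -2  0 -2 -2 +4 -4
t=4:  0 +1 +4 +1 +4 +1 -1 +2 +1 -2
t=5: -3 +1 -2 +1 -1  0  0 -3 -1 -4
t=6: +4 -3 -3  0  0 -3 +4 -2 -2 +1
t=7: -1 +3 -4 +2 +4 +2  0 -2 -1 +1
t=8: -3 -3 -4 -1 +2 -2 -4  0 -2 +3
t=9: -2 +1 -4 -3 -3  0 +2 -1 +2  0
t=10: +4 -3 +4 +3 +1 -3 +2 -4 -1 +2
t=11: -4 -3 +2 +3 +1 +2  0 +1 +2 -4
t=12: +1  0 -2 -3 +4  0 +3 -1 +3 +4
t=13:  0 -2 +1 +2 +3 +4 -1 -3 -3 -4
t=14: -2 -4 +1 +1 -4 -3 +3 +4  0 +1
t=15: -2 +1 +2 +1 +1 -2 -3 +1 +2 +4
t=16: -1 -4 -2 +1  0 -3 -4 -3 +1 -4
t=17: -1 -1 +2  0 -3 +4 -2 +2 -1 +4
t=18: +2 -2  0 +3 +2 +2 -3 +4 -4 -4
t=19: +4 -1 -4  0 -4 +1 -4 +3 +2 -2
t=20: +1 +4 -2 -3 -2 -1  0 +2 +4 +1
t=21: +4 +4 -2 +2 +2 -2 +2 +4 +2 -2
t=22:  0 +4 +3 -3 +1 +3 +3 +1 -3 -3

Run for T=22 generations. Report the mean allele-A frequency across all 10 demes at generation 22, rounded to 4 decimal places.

t=0: k=[0 0 0 0 0 0 30 0 0 0]
t=1: x=[0.0000 0.0000 0.0000 0.0000 0.0000 4.5000 21.0000 4.5000 0.0000 0.0000] k=[0 0 0 0 0 1 18 3 0 0]
t=2: x=[0.0000 0.0000 0.0000 0.0000 0.1500 3.4000 13.2000 4.8000 0.4500 0.0000] k=[0 0 0 0 1 4 9 1 4 0]
t=3: x=[0.0000 0.0000 0.0000 0.1500 1.3000 4.3000 7.0500 2.6500 2.9500 0.6000] k=[0 0 0 2 0 4 5 1 7 0]
t=4: x=[0.0000 0.0000 0.3000 1.4000 0.9000 3.5500 4.2500 2.5000 5.0500 1.0500] k=[0 0 4 2 5 5 3 5 6 0]
t=5: x=[0.0000 0.6000 3.1000 2.7500 4.5500 4.7000 3.6000 4.8500 4.9500 0.9000] k=[0 2 1 4 4 5 4 2 4 0]
t=6: x=[0.3000 1.5500 1.6000 3.5500 4.1500 4.7000 3.8500 2.6000 3.1000 0.6000] k=[4 0 0 4 4 2 8 1 1 2]
t=7: x=[3.4000 0.6000 0.6000 3.4000 3.7000 3.2000 6.0500 2.0500 1.1500 1.8500] k=[2 4 0 5 8 5 6 0 0 3]
t=8: x=[2.3000 3.1000 1.3500 4.7000 7.1000 5.6000 4.9500 0.9000 0.4500 2.5500] k=[0 0 0 4 9 4 1 1 0 6]
t=9: x=[0.0000 0.0000 0.6000 4.1500 7.5000 4.3000 1.4500 0.8500 1.0500 5.1000] k=[0 0 0 1 5 4 3 0 3 5]
t=10: x=[0.0000 0.0000 0.1500 1.4500 4.2500 4.0000 2.7000 0.9000 2.8500 4.7000] k=[0 0 4 4 5 1 5 0 2 7]
t=11: x=[0.0000 0.6000 3.4000 4.1500 4.2500 2.2000 3.6500 1.0500 2.4500 6.2500] k=[0 0 5 7 5 4 4 2 4 2]
t=12: x=[0.0000 0.7500 4.5500 6.4000 5.1500 4.1500 3.7000 2.6000 3.4000 2.3000] k=[0 1 3 3 9 4 7 2 6 6]
t=13: x=[0.1500 1.1500 2.7000 3.9000 7.3500 5.2000 5.8000 3.3500 5.4000 6.0000] k=[0 0 4 6 10 9 5 0 2 2]
t=14: x=[0.0000 0.6000 3.7000 6.3000 9.2500 8.5500 4.8500 1.0500 1.7000 2.0000] k=[0 0 5 7 5 6 8 5 2 3]
t=15: x=[0.0000 0.7500 4.5500 6.4000 5.4500 6.1500 7.2500 5.0000 2.6000 2.8500] k=[0 2 7 7 6 4 4 6 5 7]
t=16: x=[0.3000 2.4500 6.2500 6.8500 5.8500 4.3000 4.3000 5.5500 5.4500 6.7000] k=[0 0 4 8 6 1 0 3 6 3]
t=17: x=[0.0000 0.6000 4.0000 7.1000 5.5500 1.6000 0.6000 3.0000 5.1000 3.4500] k=[0 0 6 7 3 6 0 5 4 7]
t=18: x=[0.0000 0.9000 5.2500 6.2500 4.0500 4.6500 1.6500 4.1000 4.6000 6.5500] k=[0 0 5 9 6 7 0 8 1 3]
t=19: x=[0.0000 0.7500 4.8500 7.9500 6.6000 5.8000 2.2500 5.7500 2.3500 2.7000] k=[0 0 1 8 3 7 0 9 4 1]
t=20: x=[0.0000 0.1500 1.9000 6.2000 4.3500 5.3500 2.4000 6.9000 4.3000 1.4500] k=[0 4 0 3 2 4 2 9 8 2]
t=21: x=[0.6000 2.8000 1.0500 2.4000 2.4500 3.4000 3.3500 7.8000 7.2500 2.9000] k=[5 7 0 4 4 1 5 12 9 1]
t=22: x=[5.3000 5.6500 1.6500 3.4000 3.5500 2.0500 5.4500 10.5000 8.2500 2.2000] k=[5 10 5 0 5 5 8 12 5 0]

0.0982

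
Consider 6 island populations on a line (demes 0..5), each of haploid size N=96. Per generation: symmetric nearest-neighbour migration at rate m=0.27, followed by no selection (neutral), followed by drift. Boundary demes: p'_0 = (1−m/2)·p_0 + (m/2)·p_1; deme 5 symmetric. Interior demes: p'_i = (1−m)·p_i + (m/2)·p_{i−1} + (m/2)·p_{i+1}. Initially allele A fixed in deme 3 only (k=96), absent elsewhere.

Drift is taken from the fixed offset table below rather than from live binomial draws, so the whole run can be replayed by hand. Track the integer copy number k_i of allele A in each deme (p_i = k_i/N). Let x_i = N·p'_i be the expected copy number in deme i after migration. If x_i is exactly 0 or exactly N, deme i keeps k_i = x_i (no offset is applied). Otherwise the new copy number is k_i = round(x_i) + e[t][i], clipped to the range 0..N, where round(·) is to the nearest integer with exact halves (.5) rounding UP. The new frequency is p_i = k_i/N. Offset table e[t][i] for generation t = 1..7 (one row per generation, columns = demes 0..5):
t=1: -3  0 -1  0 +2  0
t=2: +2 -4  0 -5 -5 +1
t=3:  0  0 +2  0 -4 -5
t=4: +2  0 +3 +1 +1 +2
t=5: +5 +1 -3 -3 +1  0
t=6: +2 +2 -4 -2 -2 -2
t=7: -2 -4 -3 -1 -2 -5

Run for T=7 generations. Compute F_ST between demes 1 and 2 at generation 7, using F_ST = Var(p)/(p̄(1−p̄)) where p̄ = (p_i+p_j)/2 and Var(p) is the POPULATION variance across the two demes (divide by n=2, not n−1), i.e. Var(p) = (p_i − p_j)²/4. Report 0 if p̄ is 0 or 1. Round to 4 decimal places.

0.0096

t=0: k=[0 0 0 96 0 0]
t=1: x=[0.0000 0.0000 12.9600 70.0800 12.9600 0.0000] k=[0 0 12 70 15 0]
t=2: x=[0.0000 1.6200 18.2100 54.7450 20.4000 2.0250] k=[0 0 18 50 15 3]
t=3: x=[0.0000 2.4300 19.8900 40.9550 18.1050 4.6200] k=[0 2 22 41 14 0]
t=4: x=[0.2700 4.4300 21.8650 34.7900 15.7550 1.8900] k=[2 4 25 36 17 4]
t=5: x=[2.2700 6.5650 23.6500 31.9500 17.8100 5.7550] k=[7 8 21 29 19 6]
t=6: x=[7.1350 9.6200 20.3250 26.5700 18.5950 7.7550] k=[9 12 16 25 17 6]
t=7: x=[9.4050 12.1350 16.6750 22.7050 16.5950 7.4850] k=[7 8 14 22 15 2]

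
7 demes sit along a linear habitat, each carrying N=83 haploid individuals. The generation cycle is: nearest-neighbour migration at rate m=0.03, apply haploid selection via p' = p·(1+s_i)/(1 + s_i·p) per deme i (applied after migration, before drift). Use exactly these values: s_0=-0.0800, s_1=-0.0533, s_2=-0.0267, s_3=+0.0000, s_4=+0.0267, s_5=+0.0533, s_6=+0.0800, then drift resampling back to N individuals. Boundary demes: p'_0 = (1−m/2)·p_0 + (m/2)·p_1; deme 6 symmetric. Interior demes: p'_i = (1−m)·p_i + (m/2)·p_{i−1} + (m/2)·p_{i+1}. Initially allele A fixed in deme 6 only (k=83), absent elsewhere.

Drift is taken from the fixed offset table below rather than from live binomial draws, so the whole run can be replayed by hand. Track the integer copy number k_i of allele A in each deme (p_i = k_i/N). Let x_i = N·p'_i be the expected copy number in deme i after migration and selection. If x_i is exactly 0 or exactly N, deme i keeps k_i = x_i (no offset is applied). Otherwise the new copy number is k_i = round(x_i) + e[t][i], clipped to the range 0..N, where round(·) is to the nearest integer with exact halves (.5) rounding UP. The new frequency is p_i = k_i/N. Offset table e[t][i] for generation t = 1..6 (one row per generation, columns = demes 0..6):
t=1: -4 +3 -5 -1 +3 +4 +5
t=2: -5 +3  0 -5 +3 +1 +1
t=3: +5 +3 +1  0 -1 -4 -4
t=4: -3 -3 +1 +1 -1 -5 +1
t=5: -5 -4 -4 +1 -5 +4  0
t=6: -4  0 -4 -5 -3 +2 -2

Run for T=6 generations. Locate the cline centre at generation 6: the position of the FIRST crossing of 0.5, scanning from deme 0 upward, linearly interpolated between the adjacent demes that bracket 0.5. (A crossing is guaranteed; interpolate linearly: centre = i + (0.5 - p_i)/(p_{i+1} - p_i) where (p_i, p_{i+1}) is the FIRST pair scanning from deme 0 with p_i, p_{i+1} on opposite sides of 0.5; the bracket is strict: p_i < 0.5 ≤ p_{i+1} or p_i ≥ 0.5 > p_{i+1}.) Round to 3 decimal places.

5.508

t=0: k=[0 0 0 0 0 0 83]
t=1: x=[0.0000 0.0000 0.0000 0.0000 0.0000 1.3103 81.8459] k=[0 0 0 0 0 5 83]
t=2: x=[0.0000 0.0000 0.0000 0.0000 0.0770 6.3948 81.9155] k=[0 0 0 0 3 7 83]
t=3: x=[0.0000 0.0000 0.0000 0.0450 3.0925 8.4667 81.9434] k=[0 0 0 0 2 4 78]
t=4: x=[0.0000 0.0000 0.0000 0.0300 2.0521 5.3334 77.3116] k=[0 0 0 1 1 0 78]
t=5: x=[0.0000 0.0000 0.0146 0.9850 1.0110 1.2472 77.2554] k=[0 0 0 2 0 5 77]
t=6: x=[0.0000 0.0000 0.0292 1.9400 0.1078 6.3008 76.4028] k=[0 0 0 0 0 8 74]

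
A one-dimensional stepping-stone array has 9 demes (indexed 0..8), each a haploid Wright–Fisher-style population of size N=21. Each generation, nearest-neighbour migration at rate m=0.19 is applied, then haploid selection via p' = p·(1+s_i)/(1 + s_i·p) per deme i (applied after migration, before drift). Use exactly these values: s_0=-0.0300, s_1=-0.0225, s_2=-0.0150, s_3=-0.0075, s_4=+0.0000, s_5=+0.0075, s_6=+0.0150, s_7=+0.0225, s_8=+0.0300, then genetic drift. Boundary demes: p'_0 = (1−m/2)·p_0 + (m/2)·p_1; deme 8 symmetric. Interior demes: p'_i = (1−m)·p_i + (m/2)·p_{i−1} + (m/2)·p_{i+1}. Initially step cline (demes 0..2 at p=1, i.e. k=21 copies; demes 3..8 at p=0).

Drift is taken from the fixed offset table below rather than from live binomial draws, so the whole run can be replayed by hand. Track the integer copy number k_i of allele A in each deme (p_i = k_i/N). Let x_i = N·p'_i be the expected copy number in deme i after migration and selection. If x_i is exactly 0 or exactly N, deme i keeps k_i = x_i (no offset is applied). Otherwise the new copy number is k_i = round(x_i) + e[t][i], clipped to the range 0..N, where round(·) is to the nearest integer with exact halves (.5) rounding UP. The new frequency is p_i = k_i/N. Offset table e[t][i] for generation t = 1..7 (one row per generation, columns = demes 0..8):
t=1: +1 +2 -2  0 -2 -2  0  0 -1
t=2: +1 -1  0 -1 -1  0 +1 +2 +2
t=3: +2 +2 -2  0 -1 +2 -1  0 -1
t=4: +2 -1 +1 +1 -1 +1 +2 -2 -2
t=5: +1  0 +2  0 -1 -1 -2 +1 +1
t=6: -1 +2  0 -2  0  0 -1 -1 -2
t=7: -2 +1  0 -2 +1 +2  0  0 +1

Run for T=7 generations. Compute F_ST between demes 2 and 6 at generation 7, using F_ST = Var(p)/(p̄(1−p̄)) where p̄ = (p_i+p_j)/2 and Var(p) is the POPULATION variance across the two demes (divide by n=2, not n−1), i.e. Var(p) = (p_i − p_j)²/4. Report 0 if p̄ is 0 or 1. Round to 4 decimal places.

t=0: k=[21 21 21 0 0 0 0 0 0]
t=1: x=[21.0000 21.0000 18.9775 1.9814 0.0000 0.0000 0.0000 0.0000 0.0000] k=[21 21 17 2 0 0 0 0 0]
t=2: x=[21.0000 20.6114 15.8968 3.2145 0.1900 0.0000 0.0000 0.0000 0.0000] k=[21 20 16 2 0 0 0 0 0]
t=3: x=[20.9021 19.6873 14.9853 3.1199 0.1900 0.0000 0.0000 0.0000 0.0000] k=[21 21 13 3 0 0 0 0 0]
t=4: x=[21.0000 20.2232 12.7344 3.6423 0.2850 0.0000 0.0000 0.0000 0.0000] k=[21 19 14 5 0 0 0 0 0]
t=5: x=[20.8042 18.6682 13.5475 5.3499 0.4750 0.0000 0.0000 0.0000 0.0000] k=[21 19 16 5 0 0 0 0 0]
t=6: x=[20.8042 18.8617 15.1766 5.5392 0.4750 0.0000 0.0000 0.0000 0.0000] k=[20 21 15 4 0 0 0 0 0]
t=7: x=[20.0683 20.3202 14.4571 4.6377 0.3800 0.0000 0.0000 0.0000 0.0000] k=[18 21 14 3 1 0 0 0 0]

0.5000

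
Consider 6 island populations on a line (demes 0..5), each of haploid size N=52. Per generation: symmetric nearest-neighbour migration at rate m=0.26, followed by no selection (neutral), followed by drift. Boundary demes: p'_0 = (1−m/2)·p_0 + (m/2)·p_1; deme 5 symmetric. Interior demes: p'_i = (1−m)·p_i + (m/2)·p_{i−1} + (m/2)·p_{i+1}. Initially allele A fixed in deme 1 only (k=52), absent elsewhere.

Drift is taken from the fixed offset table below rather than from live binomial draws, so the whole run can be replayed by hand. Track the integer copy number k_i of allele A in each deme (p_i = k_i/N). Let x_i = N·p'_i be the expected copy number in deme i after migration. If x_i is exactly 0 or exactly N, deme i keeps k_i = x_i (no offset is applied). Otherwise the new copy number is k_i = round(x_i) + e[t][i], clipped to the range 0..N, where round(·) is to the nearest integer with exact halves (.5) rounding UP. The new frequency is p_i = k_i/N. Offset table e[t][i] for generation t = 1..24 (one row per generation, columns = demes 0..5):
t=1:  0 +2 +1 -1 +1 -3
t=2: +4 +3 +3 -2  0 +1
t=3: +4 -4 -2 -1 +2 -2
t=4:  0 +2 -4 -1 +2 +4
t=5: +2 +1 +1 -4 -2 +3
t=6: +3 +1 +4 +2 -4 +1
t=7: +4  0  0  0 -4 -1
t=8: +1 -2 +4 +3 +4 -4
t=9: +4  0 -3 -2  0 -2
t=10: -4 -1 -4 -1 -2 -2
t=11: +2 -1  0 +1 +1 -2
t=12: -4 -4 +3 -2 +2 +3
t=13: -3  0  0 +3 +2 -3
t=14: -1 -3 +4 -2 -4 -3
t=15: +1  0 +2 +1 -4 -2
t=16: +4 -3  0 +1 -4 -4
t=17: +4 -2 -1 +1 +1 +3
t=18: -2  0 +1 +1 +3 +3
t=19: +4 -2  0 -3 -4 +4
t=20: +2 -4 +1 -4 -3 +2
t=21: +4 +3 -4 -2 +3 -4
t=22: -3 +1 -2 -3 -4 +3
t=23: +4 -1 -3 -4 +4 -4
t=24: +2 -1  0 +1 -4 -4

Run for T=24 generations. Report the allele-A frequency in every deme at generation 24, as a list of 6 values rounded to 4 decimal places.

t=0: k=[0 52 0 0 0 0]
t=1: x=[6.7600 38.4800 6.7600 0.0000 0.0000 0.0000] k=[7 40 8 0 0 0]
t=2: x=[11.2900 31.5500 11.1200 1.0400 0.0000 0.0000] k=[15 35 14 0 0 0]
t=3: x=[17.6000 29.6700 14.9100 1.8200 0.0000 0.0000] k=[22 26 13 1 0 0]
t=4: x=[22.5200 23.7900 13.1300 2.4300 0.1300 0.0000] k=[23 26 9 1 2 0]
t=5: x=[23.3900 23.4000 10.1700 2.1700 1.6100 0.2600] k=[25 24 11 0 0 3]
t=6: x=[24.8700 22.4400 11.2600 1.4300 0.3900 2.6100] k=[28 23 15 3 0 4]
t=7: x=[27.3500 22.6100 14.4800 4.1700 0.9100 3.4800] k=[31 23 14 4 0 2]
t=8: x=[29.9600 22.8700 13.8700 4.7800 0.7800 1.7400] k=[31 21 18 8 5 0]
t=9: x=[29.7000 21.9100 17.0900 8.9100 4.7400 0.6500] k=[34 22 14 7 5 0]
t=10: x=[32.4400 22.5200 14.1300 7.6500 4.6100 0.6500] k=[28 22 10 7 3 0]
t=11: x=[27.2200 21.2200 11.1700 6.8700 3.1300 0.3900] k=[29 20 11 8 4 0]
t=12: x=[27.8300 20.0000 11.7800 7.8700 4.0000 0.5200] k=[24 16 15 6 6 4]
t=13: x=[22.9600 16.9100 13.9600 7.1700 5.7400 4.2600] k=[20 17 14 10 8 1]
t=14: x=[19.6100 17.0000 13.8700 10.2600 7.3500 1.9100] k=[19 14 18 8 3 0]
t=15: x=[18.3500 15.1700 16.1800 8.6500 3.2600 0.3900] k=[19 15 18 10 0 0]
t=16: x=[18.4800 15.9100 16.5700 9.7400 1.3000 0.0000] k=[22 13 17 11 0 0]
t=17: x=[20.8300 14.6900 15.7000 10.3500 1.4300 0.0000] k=[25 13 15 11 2 0]
t=18: x=[23.4400 14.8200 14.2200 10.3500 2.9100 0.2600] k=[21 15 15 11 6 3]
t=19: x=[20.2200 15.7800 14.4800 10.8700 6.2600 3.3900] k=[24 14 14 8 2 7]
t=20: x=[22.7000 15.3000 13.2200 8.0000 3.4300 6.3500] k=[25 11 14 4 0 8]
t=21: x=[23.1800 13.2100 12.3100 4.7800 1.5600 6.9600] k=[27 16 8 3 5 3]
t=22: x=[25.5700 16.3900 8.3900 3.9100 4.4800 3.2600] k=[23 17 6 1 0 6]
t=23: x=[22.2200 16.3500 6.7800 1.5200 0.9100 5.2200] k=[26 15 4 0 5 1]
t=24: x=[24.5700 15.0000 4.9100 1.1700 3.8300 1.5200] k=[27 14 5 2 0 0]

[0.5192, 0.2692, 0.0962, 0.0385, 0.0000, 0.0000]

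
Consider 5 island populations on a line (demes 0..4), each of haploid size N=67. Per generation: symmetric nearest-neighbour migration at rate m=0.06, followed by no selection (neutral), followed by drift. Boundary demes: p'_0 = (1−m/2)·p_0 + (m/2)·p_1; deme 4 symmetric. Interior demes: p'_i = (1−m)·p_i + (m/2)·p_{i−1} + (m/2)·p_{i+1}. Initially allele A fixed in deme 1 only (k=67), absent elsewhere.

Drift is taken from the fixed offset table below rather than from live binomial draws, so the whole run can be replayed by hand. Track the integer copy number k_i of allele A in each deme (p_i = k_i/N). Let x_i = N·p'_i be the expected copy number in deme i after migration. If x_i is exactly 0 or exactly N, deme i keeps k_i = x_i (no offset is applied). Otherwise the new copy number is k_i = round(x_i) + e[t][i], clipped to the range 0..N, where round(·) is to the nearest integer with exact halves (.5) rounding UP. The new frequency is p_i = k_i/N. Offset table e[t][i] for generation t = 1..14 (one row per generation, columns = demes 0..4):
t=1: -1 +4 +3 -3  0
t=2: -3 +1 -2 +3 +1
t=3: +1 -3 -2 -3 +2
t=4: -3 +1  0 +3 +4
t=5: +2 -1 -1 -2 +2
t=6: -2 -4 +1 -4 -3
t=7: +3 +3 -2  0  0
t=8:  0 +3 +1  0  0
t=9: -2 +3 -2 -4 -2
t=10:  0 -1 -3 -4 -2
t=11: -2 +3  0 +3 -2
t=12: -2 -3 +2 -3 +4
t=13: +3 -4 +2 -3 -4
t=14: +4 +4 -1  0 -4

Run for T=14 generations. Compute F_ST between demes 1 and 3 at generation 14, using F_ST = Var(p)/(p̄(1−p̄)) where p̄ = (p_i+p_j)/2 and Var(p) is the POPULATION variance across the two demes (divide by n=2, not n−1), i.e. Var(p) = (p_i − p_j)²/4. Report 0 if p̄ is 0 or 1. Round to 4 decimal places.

t=0: k=[0 67 0 0 0]
t=1: x=[2.0100 62.9800 2.0100 0.0000 0.0000] k=[1 67 5 0 0]
t=2: x=[2.9800 63.1600 6.7100 0.1500 0.0000] k=[0 64 5 3 0]
t=3: x=[1.9200 60.3100 6.7100 2.9700 0.0900] k=[3 57 5 0 2]
t=4: x=[4.6200 53.8200 6.4100 0.2100 1.9400] k=[2 55 6 3 6]
t=5: x=[3.5900 51.9400 7.3800 3.1800 5.9100] k=[6 51 6 1 8]
t=6: x=[7.3500 48.3000 7.2000 1.3600 7.7900] k=[5 44 8 0 5]
t=7: x=[6.1700 41.7500 8.8400 0.3900 4.8500] k=[9 45 7 0 5]
t=8: x=[10.0800 42.7800 7.9300 0.3600 4.8500] k=[10 46 9 0 5]
t=9: x=[11.0800 43.8100 9.8400 0.4200 4.8500] k=[9 47 8 0 3]
t=10: x=[10.1400 44.6900 8.9300 0.3300 2.9100] k=[10 44 6 0 1]
t=11: x=[11.0200 41.8400 6.9600 0.2100 0.9700] k=[9 45 7 3 0]
t=12: x=[10.0800 42.7800 8.0200 3.0300 0.0900] k=[8 40 10 0 4]
t=13: x=[8.9600 38.1400 10.6000 0.4200 3.8800] k=[12 34 13 0 0]
t=14: x=[12.6600 32.7100 13.2400 0.3900 0.0000] k=[17 37 12 0 0]

0.3814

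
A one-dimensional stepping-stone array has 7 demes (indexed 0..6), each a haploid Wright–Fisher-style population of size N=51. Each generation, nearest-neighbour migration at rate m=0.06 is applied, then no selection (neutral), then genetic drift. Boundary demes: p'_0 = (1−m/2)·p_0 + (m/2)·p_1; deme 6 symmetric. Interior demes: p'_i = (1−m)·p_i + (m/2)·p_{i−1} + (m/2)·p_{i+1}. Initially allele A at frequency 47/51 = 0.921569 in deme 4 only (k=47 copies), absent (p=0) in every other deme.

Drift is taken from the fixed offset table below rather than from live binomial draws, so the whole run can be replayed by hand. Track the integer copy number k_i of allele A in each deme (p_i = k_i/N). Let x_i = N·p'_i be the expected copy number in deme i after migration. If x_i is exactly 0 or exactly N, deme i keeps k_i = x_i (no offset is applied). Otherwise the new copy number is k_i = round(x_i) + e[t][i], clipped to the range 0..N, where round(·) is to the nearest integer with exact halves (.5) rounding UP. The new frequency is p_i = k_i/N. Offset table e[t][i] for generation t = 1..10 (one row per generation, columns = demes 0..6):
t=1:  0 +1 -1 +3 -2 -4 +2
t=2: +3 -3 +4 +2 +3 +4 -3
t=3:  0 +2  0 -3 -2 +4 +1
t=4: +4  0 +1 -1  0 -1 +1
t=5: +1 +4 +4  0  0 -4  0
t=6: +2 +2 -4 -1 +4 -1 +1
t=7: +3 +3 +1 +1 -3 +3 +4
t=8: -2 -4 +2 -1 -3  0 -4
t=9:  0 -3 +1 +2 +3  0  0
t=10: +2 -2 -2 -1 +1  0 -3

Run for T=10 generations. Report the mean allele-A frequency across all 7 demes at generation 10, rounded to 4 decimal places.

t=0: k=[0 0 0 0 47 0 0]
t=1: x=[0.0000 0.0000 0.0000 1.4100 44.1800 1.4100 0.0000] k=[0 0 0 4 42 0 0]
t=2: x=[0.0000 0.0000 0.1200 5.0200 39.6000 1.2600 0.0000] k=[0 0 4 7 43 5 0]
t=3: x=[0.0000 0.1200 3.9700 7.9900 40.7800 5.9900 0.1500] k=[0 2 4 5 39 10 1]
t=4: x=[0.0600 2.0000 3.9700 5.9900 37.1100 10.6000 1.2700] k=[4 2 5 5 37 10 2]
t=5: x=[3.9400 2.1500 4.9100 5.9600 35.2300 10.5700 2.2400] k=[5 6 9 6 35 7 2]
t=6: x=[5.0300 6.0600 8.8200 6.9600 33.2900 7.6900 2.1500] k=[7 8 5 6 37 7 3]
t=7: x=[7.0300 7.8800 5.1200 6.9000 35.1700 7.7800 3.1200] k=[10 11 6 8 32 11 7]
t=8: x=[10.0300 10.8200 6.2100 8.6600 30.6500 11.5100 7.1200] k=[8 7 8 8 28 12 3]
t=9: x=[7.9700 7.0600 7.9700 8.6000 26.9200 12.2100 3.2700] k=[8 4 9 11 30 12 3]
t=10: x=[7.8800 4.2700 8.9100 11.5100 28.8900 12.2700 3.2700] k=[10 2 7 11 30 12 0]

0.2017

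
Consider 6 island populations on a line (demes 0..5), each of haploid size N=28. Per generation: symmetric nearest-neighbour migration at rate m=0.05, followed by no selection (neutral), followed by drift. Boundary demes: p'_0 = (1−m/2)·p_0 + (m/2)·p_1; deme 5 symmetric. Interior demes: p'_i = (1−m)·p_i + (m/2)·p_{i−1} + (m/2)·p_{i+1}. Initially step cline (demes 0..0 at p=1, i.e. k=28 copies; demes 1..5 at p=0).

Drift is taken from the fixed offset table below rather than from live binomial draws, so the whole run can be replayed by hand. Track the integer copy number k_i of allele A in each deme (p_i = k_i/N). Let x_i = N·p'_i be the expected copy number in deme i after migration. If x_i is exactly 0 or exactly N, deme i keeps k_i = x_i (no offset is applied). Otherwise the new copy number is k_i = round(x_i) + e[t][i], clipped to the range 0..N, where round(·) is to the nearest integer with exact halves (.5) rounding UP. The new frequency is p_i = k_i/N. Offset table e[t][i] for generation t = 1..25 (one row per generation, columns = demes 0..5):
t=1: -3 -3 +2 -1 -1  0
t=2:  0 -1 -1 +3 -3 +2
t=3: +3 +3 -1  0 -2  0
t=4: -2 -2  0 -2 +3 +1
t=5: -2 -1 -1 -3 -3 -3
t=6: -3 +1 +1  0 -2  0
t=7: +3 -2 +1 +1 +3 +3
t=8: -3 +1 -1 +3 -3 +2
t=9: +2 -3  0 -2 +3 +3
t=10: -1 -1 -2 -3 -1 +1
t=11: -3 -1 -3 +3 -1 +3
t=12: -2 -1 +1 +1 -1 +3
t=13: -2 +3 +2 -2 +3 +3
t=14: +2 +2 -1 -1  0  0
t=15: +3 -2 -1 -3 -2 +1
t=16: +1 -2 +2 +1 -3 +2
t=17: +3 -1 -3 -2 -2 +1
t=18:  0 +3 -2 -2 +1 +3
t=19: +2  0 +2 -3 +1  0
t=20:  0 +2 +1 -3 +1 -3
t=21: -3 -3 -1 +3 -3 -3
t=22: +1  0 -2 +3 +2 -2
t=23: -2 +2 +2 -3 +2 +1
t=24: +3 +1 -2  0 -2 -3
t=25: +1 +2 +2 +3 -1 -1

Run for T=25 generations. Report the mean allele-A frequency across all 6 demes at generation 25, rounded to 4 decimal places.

0.2679

t=0: k=[28 0 0 0 0 0]
t=1: x=[27.3000 0.7000 0.0000 0.0000 0.0000 0.0000] k=[24 0 0 0 0 0]
t=2: x=[23.4000 0.6000 0.0000 0.0000 0.0000 0.0000] k=[23 0 0 0 0 0]
t=3: x=[22.4250 0.5750 0.0000 0.0000 0.0000 0.0000] k=[25 4 0 0 0 0]
t=4: x=[24.4750 4.4250 0.1000 0.0000 0.0000 0.0000] k=[22 2 0 0 0 0]
t=5: x=[21.5000 2.4500 0.0500 0.0000 0.0000 0.0000] k=[20 1 0 0 0 0]
t=6: x=[19.5250 1.4500 0.0250 0.0000 0.0000 0.0000] k=[17 2 1 0 0 0]
t=7: x=[16.6250 2.3500 1.0000 0.0250 0.0000 0.0000] k=[20 0 2 1 0 0]
t=8: x=[19.5000 0.5500 1.9250 1.0000 0.0250 0.0000] k=[17 2 1 4 0 0]
t=9: x=[16.6250 2.3500 1.1000 3.8250 0.1000 0.0000] k=[19 0 1 2 3 0]
t=10: x=[18.5250 0.5000 1.0000 2.0000 2.9000 0.0750] k=[18 0 0 0 2 1]
t=11: x=[17.5500 0.4500 0.0000 0.0500 1.9250 1.0250] k=[15 0 0 3 1 4]
t=12: x=[14.6250 0.3750 0.0750 2.8750 1.1250 3.9250] k=[13 0 1 4 0 7]
t=13: x=[12.6750 0.3500 1.0500 3.8250 0.2750 6.8250] k=[11 3 3 2 3 10]
t=14: x=[10.8000 3.2000 2.9750 2.0500 3.1500 9.8250] k=[13 5 2 1 3 10]
t=15: x=[12.8000 5.1250 2.0500 1.0750 3.1250 9.8250] k=[16 3 1 0 1 11]
t=16: x=[15.6750 3.2750 1.0250 0.0500 1.2250 10.7500] k=[17 1 3 1 0 13]
t=17: x=[16.6000 1.4500 2.9000 1.0250 0.3500 12.6750] k=[20 0 0 0 0 14]
t=18: x=[19.5000 0.5000 0.0000 0.0000 0.3500 13.6500] k=[20 4 0 0 1 17]
t=19: x=[19.6000 4.3000 0.1000 0.0250 1.3750 16.6000] k=[22 4 2 0 2 17]
t=20: x=[21.5500 4.4000 2.0000 0.1000 2.3250 16.6250] k=[22 6 3 0 3 14]
t=21: x=[21.6000 6.3250 3.0000 0.1500 3.2000 13.7250] k=[19 3 2 3 0 11]
t=22: x=[18.6000 3.3750 2.0500 2.9000 0.3500 10.7250] k=[20 3 0 6 2 9]
t=23: x=[19.5750 3.3500 0.2250 5.7500 2.2750 8.8250] k=[18 5 2 3 4 10]
t=24: x=[17.6750 5.2500 2.1000 3.0000 4.1250 9.8500] k=[21 6 0 3 2 7]
t=25: x=[20.6250 6.2250 0.2250 2.9000 2.1500 6.8750] k=[22 8 2 6 1 6]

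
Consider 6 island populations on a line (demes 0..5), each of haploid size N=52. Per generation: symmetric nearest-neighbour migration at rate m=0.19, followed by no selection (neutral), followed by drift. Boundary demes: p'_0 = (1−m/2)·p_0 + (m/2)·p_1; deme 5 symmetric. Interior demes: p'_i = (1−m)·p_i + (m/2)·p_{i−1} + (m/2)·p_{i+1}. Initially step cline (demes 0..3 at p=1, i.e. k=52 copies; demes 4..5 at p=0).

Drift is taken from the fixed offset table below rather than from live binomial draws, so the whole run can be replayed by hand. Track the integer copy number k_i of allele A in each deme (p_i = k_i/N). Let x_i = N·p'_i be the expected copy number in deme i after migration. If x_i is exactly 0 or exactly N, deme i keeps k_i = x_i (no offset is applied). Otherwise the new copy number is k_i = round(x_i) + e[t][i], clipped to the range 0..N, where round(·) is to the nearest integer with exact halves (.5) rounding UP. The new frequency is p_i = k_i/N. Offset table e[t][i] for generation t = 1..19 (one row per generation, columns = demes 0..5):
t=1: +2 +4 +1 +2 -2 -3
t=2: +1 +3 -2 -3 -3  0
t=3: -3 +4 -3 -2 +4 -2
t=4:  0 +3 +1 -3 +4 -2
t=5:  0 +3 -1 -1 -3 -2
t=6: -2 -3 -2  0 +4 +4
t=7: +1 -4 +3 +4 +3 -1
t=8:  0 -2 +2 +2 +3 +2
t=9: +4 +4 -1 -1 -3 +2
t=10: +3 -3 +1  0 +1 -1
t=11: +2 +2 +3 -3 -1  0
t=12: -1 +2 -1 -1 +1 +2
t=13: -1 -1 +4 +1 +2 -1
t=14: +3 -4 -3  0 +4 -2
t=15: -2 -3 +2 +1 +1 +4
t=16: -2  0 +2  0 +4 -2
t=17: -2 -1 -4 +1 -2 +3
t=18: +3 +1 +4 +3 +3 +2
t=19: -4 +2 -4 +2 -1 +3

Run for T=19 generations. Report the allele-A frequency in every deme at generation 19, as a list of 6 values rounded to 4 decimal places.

t=0: k=[52 52 52 52 0 0]
t=1: x=[52.0000 52.0000 52.0000 47.0600 4.9400 0.0000] k=[52 52 52 49 3 0]
t=2: x=[52.0000 52.0000 51.7150 44.9150 7.0850 0.2850] k=[52 52 50 42 4 0]
t=3: x=[52.0000 51.8100 49.4300 39.1500 7.2300 0.3800] k=[52 52 46 37 11 0]
t=4: x=[52.0000 51.4300 45.7150 35.3850 12.4250 1.0450] k=[52 52 47 32 16 0]
t=5: x=[52.0000 51.5250 46.0500 31.9050 16.0000 1.5200] k=[52 52 45 31 13 0]
t=6: x=[52.0000 51.3350 44.3350 30.6200 13.4750 1.2350] k=[52 48 42 31 17 5]
t=7: x=[51.6200 47.8100 41.5250 30.7150 17.1900 6.1400] k=[52 44 45 35 20 5]
t=8: x=[51.2400 44.8550 43.9550 34.5250 20.0000 6.4250] k=[51 43 46 37 23 8]
t=9: x=[50.2400 44.0450 44.8600 36.5250 22.9050 9.4250] k=[52 48 44 36 20 11]
t=10: x=[51.6200 48.0000 43.6200 35.2400 20.6650 11.8550] k=[52 45 45 35 22 11]
t=11: x=[51.3350 45.6650 44.0500 34.7150 22.1900 12.0450] k=[52 48 47 32 21 12]
t=12: x=[51.6200 48.2850 45.6700 32.3800 21.1900 12.8550] k=[51 50 45 31 22 15]
t=13: x=[50.9050 49.6200 44.1450 31.4750 22.1900 15.6650] k=[50 49 48 32 24 15]
t=14: x=[49.9050 49.0000 46.5750 32.7600 23.9050 15.8550] k=[52 45 44 33 28 14]
t=15: x=[51.3350 45.5700 43.0500 33.5700 27.1450 15.3300] k=[49 43 45 35 28 19]
t=16: x=[48.4300 43.7600 43.8600 35.2850 27.8100 19.8550] k=[46 44 46 35 32 18]
t=17: x=[45.8100 44.3800 44.7650 35.7600 30.9550 19.3300] k=[44 43 41 37 29 22]
t=18: x=[43.9050 42.9050 40.8100 36.6200 29.0950 22.6650] k=[47 44 45 40 32 25]
t=19: x=[46.7150 44.3800 44.4300 39.7150 32.0950 25.6650] k=[43 46 40 42 31 29]

[0.8269, 0.8846, 0.7692, 0.8077, 0.5962, 0.5577]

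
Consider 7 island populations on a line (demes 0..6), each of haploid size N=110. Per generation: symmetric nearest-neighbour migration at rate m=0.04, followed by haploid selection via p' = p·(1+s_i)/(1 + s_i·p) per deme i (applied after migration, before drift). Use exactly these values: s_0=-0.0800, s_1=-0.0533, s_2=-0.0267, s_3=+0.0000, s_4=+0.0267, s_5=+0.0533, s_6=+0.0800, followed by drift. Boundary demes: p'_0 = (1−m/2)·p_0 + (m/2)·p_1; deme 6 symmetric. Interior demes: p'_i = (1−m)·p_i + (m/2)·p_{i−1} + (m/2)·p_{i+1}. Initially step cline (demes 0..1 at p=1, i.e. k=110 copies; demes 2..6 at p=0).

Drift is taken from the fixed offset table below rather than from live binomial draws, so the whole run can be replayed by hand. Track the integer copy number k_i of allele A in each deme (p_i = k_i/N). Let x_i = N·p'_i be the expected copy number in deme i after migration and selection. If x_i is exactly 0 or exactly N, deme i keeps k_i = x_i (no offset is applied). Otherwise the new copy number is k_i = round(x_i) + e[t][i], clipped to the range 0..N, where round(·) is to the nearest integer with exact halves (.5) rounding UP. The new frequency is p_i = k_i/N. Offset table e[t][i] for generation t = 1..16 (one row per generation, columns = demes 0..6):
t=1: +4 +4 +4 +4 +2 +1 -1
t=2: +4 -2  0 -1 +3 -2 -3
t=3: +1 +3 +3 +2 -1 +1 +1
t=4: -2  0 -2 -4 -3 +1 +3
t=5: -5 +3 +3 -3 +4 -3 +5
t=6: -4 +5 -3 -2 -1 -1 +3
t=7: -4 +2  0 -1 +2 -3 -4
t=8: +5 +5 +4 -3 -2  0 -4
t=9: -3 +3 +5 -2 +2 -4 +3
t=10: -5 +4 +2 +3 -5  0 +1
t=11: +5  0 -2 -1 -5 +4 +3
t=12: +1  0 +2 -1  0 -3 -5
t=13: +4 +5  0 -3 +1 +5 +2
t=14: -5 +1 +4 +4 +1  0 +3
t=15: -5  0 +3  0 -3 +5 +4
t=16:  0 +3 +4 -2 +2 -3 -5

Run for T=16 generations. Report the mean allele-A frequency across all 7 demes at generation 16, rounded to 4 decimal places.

0.3104

t=0: k=[110 110 0 0 0 0 0]
t=1: x=[110.0000 107.6788 2.1424 0.0000 0.0000 0.0000 0.0000] k=[110 110 6 0 0 0 0]
t=2: x=[110.0000 107.8052 7.7625 0.1200 0.0000 0.0000 0.0000] k=[110 106 8 0 0 0 0]
t=3: x=[109.9130 103.8076 9.5611 0.1600 0.0000 0.0000 0.0000] k=[110 107 13 2 0 0 0]
t=4: x=[109.9348 104.9212 14.3195 2.1800 0.0411 0.0000 0.0000] k=[108 105 12 0 0 0 0]
t=5: x=[107.7645 102.8421 13.3003 0.2400 0.0000 0.0000 0.0000] k=[103 106 16 0 0 0 0]
t=6: x=[102.4977 103.8286 17.0858 0.3200 0.0000 0.0000 0.0000] k=[98 109 14 0 0 0 0]
t=7: x=[97.3138 106.7096 15.2608 0.2800 0.0000 0.0000 0.0000] k=[93 109 15 0 0 0 0]
t=8: x=[92.1055 106.6254 16.2025 0.3000 0.0000 0.0000 0.0000] k=[97 110 20 0 0 0 0]
t=9: x=[96.2902 107.8263 20.9374 0.4000 0.0000 0.0000 0.0000] k=[93 110 26 0 0 0 0]
t=10: x=[92.1267 107.8685 26.6103 0.5200 0.0000 0.0000 0.0000] k=[87 110 29 4 0 0 0]
t=11: x=[85.9289 107.8052 29.5317 4.4200 0.0821 0.0000 0.0000] k=[91 108 28 3 0 0 0]
t=12: x=[90.0122 105.8466 28.5245 3.4400 0.0616 0.0000 0.0000] k=[91 106 31 2 0 0 0]
t=13: x=[89.9700 103.8916 31.3103 2.5400 0.0411 0.0000 0.0000] k=[94 109 31 0 1 0 0]
t=14: x=[93.1440 106.9834 31.3301 0.6400 0.9854 0.0211 0.0000] k=[88 108 35 5 2 0 0]
t=15: x=[86.9159 105.9307 35.2090 5.5400 2.0729 0.0421 0.0000] k=[82 106 38 6 0 5 0]
t=16: x=[80.7239 103.8496 38.0437 6.5200 0.2259 5.0441 0.1080] k=[81 107 42 5 2 2 0]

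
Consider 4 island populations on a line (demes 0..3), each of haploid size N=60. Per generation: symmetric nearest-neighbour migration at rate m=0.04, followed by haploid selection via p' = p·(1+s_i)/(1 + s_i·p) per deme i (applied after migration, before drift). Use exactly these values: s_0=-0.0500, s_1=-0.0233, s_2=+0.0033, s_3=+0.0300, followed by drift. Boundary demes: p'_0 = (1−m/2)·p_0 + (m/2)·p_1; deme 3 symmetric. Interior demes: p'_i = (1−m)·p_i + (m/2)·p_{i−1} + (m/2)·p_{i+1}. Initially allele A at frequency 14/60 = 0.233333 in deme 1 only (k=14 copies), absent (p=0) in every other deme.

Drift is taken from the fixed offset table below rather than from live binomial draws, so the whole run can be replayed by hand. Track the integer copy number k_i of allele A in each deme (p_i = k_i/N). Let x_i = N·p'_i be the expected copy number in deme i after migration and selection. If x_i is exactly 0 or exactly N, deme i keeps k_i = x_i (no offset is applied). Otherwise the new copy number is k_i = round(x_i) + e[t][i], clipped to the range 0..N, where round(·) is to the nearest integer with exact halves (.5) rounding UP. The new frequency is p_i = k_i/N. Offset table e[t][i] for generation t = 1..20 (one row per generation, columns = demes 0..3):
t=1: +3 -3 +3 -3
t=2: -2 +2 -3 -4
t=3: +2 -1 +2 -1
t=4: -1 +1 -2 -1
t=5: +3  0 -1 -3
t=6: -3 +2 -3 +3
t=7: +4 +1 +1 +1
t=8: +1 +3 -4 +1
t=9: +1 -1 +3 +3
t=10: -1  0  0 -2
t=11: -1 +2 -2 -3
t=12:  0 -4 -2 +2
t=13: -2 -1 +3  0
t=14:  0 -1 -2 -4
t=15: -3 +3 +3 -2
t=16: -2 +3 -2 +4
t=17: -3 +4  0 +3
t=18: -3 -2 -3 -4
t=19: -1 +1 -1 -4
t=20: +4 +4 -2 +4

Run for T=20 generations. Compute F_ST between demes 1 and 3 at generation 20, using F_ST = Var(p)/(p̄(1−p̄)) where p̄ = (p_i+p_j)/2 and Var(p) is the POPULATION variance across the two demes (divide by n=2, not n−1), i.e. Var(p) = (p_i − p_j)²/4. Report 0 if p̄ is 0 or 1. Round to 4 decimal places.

t=0: k=[0 14 0 0]
t=1: x=[0.2661 13.1957 0.2809 0.0000] k=[3 10 3 0]
t=2: x=[2.9908 9.5295 3.0896 0.0618] k=[1 12 0 0]
t=3: x=[1.1602 11.3219 0.2408 0.0000] k=[3 10 2 0]
t=4: x=[2.9908 9.5098 2.1267 0.0412] k=[2 11 0 0]
t=5: x=[2.0748 10.3958 0.2207 0.0000] k=[5 10 0 0]
t=6: x=[4.8657 9.5098 0.2007 0.0000] k=[2 12 0 0]
t=7: x=[2.0938 11.3416 0.2408 0.0000] k=[6 12 1 0]
t=8: x=[5.8438 11.4401 1.2039 0.0206] k=[7 14 0 1]
t=9: x=[6.8236 13.3339 0.3010 1.0089] k=[8 12 3 4]
t=10: x=[7.7280 11.5190 3.2100 4.0913] k=[7 12 3 2]
t=11: x=[6.7851 11.4993 3.1699 2.0785] k=[6 13 1 0]
t=12: x=[5.8630 12.3867 1.2239 0.0206] k=[6 8 0 2]
t=13: x=[5.7670 7.6414 0.2007 2.0168] k=[4 7 3 2]
t=14: x=[3.8701 6.7181 3.0696 2.0785] k=[4 6 1 0]
t=15: x=[3.8510 5.7365 1.0835 0.0206] k=[1 9 4 0]
t=16: x=[1.1031 8.5654 4.0324 0.0824] k=[0 12 2 4]
t=17: x=[0.2280 11.3416 2.2471 4.0707] k=[0 15 2 7]
t=18: x=[0.2851 14.1831 2.3675 7.0826] k=[0 12 0 3]
t=19: x=[0.2280 11.3021 0.3010 3.0238] k=[0 12 0 0]
t=20: x=[0.2280 11.3021 0.2408 0.0000] k=[4 15 0 0]

0.1429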